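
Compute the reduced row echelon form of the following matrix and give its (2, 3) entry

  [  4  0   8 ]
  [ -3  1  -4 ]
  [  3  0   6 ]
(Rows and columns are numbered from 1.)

2

ρ1 ← 1/4·ρ1
  [  1  0   2 ]
  [ -3  1  -4 ]
  [  3  0   6 ]
ρ2 ← ρ2 + 3·ρ1
  [ 1  0  2 ]
  [ 0  1  2 ]
  [ 3  0  6 ]
ρ3 ← ρ3 − 3·ρ1
  [ 1  0  2 ]
  [ 0  1  2 ]
  [ 0  0  0 ]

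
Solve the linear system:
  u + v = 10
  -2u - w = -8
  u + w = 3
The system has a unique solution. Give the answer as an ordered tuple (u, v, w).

(5, 5, -2)

Form the augmented matrix and row-reduce:
  [  1  1   0  |  10 ]
  [ -2  0  -1  |  -8 ]
  [  1  0   1  |   3 ]
R2 → R2 + 2·R1
  [ 1  1   0  |  10 ]
  [ 0  2  -1  |  12 ]
  [ 1  0   1  |   3 ]
R3 → R3 − R1
  [ 1   1   0  |  10 ]
  [ 0   2  -1  |  12 ]
  [ 0  -1   1  |  -7 ]
R2 → 1/2·R2
  [ 1   1     0  |  10 ]
  [ 0   1  -1/2  |   6 ]
  [ 0  -1     1  |  -7 ]
R3 → R3 + R2
  [ 1  1     0  |  10 ]
  [ 0  1  -1/2  |   6 ]
  [ 0  0   1/2  |  -1 ]
R3 → 2·R3
  [ 1  1     0  |  10 ]
  [ 0  1  -1/2  |   6 ]
  [ 0  0     1  |  -2 ]
R2 → R2 + 1/2·R3
  [ 1  1  0  |  10 ]
  [ 0  1  0  |   5 ]
  [ 0  0  1  |  -2 ]
R1 → R1 − R2
  [ 1  0  0  |   5 ]
  [ 0  1  0  |   5 ]
  [ 0  0  1  |  -2 ]
Reading off the last column: u = 5, v = 5, w = -2.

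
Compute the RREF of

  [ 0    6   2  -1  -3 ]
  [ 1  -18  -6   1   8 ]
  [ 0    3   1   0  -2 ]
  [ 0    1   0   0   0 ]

[[1, 0, 0, 0, -3], [0, 1, 0, 0, 0], [0, 0, 1, 0, -2], [0, 0, 0, 1, -1]]

Swap R1 and R2.
  [ 1  -18  -6   1   8 ]
  [ 0    6   2  -1  -3 ]
  [ 0    3   1   0  -2 ]
  [ 0    1   0   0   0 ]
Multiply R2 by 1/6.
  [ 1  -18   -6     1     8 ]
  [ 0    1  1/3  -1/6  -1/2 ]
  [ 0    3    1     0    -2 ]
  [ 0    1    0     0     0 ]
Subtract 3 times R2 from R3.
  [ 1  -18   -6     1     8 ]
  [ 0    1  1/3  -1/6  -1/2 ]
  [ 0    0    0   1/2  -1/2 ]
  [ 0    1    0     0     0 ]
Subtract R2 from R4.
  [ 1  -18    -6     1     8 ]
  [ 0    1   1/3  -1/6  -1/2 ]
  [ 0    0     0   1/2  -1/2 ]
  [ 0    0  -1/3   1/6   1/2 ]
Swap R3 and R4.
  [ 1  -18    -6     1     8 ]
  [ 0    1   1/3  -1/6  -1/2 ]
  [ 0    0  -1/3   1/6   1/2 ]
  [ 0    0     0   1/2  -1/2 ]
Multiply R3 by -3.
  [ 1  -18   -6     1     8 ]
  [ 0    1  1/3  -1/6  -1/2 ]
  [ 0    0    1  -1/2  -3/2 ]
  [ 0    0    0   1/2  -1/2 ]
Multiply R4 by 2.
  [ 1  -18   -6     1     8 ]
  [ 0    1  1/3  -1/6  -1/2 ]
  [ 0    0    1  -1/2  -3/2 ]
  [ 0    0    0     1    -1 ]
Add 1/2 times R4 to R3.
  [ 1  -18   -6     1     8 ]
  [ 0    1  1/3  -1/6  -1/2 ]
  [ 0    0    1     0    -2 ]
  [ 0    0    0     1    -1 ]
Add 1/6 times R4 to R2.
  [ 1  -18   -6  1     8 ]
  [ 0    1  1/3  0  -2/3 ]
  [ 0    0    1  0    -2 ]
  [ 0    0    0  1    -1 ]
Subtract R4 from R1.
  [ 1  -18   -6  0     9 ]
  [ 0    1  1/3  0  -2/3 ]
  [ 0    0    1  0    -2 ]
  [ 0    0    0  1    -1 ]
Subtract 1/3 times R3 from R2.
  [ 1  -18  -6  0   9 ]
  [ 0    1   0  0   0 ]
  [ 0    0   1  0  -2 ]
  [ 0    0   0  1  -1 ]
Add 6 times R3 to R1.
  [ 1  -18  0  0  -3 ]
  [ 0    1  0  0   0 ]
  [ 0    0  1  0  -2 ]
  [ 0    0  0  1  -1 ]
Add 18 times R2 to R1.
  [ 1  0  0  0  -3 ]
  [ 0  1  0  0   0 ]
  [ 0  0  1  0  -2 ]
  [ 0  0  0  1  -1 ]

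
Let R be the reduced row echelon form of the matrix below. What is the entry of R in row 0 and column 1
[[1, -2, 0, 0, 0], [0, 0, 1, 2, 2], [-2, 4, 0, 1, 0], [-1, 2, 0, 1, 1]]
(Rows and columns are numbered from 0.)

R3 -> R3 + 2·R1
R4 -> R4 + R1
R4 -> R4 − R3
R2 -> R2 − 2·R4
R2 -> R2 − 2·R3

-2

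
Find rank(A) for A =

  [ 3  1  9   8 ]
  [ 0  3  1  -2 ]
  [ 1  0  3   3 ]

rank = 3

R1 := 1/3·R1
  [ 1  1/3  3  8/3 ]
  [ 0    3  1   -2 ]
  [ 1    0  3    3 ]
R3 := R3 − R1
  [ 1   1/3  3  8/3 ]
  [ 0     3  1   -2 ]
  [ 0  -1/3  0  1/3 ]
R2 := 1/3·R2
  [ 1   1/3    3   8/3 ]
  [ 0     1  1/3  -2/3 ]
  [ 0  -1/3    0   1/3 ]
R3 := R3 + 1/3·R2
  [ 1  1/3    3   8/3 ]
  [ 0    1  1/3  -2/3 ]
  [ 0    0  1/9   1/9 ]
R3 := 9·R3
  [ 1  1/3    3   8/3 ]
  [ 0    1  1/3  -2/3 ]
  [ 0    0    1     1 ]
R2 := R2 − 1/3·R3
  [ 1  1/3  3  8/3 ]
  [ 0    1  0   -1 ]
  [ 0    0  1    1 ]
R1 := R1 − 3·R3
  [ 1  1/3  0  -1/3 ]
  [ 0    1  0    -1 ]
  [ 0    0  1     1 ]
R1 := R1 − 1/3·R2
  [ 1  0  0   0 ]
  [ 0  1  0  -1 ]
  [ 0  0  1   1 ]
The reduced form has 3 nonzero rows.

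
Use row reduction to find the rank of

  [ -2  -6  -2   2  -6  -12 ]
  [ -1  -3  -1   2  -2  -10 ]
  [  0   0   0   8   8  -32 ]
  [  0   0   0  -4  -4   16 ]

rank = 2

r1 → -1/2·r1
  [  1   3   1  -1   3    6 ]
  [ -1  -3  -1   2  -2  -10 ]
  [  0   0   0   8   8  -32 ]
  [  0   0   0  -4  -4   16 ]
r2 → r2 + r1
  [ 1  3  1  -1   3    6 ]
  [ 0  0  0   1   1   -4 ]
  [ 0  0  0   8   8  -32 ]
  [ 0  0  0  -4  -4   16 ]
r3 → r3 − 8·r2
  [ 1  3  1  -1   3   6 ]
  [ 0  0  0   1   1  -4 ]
  [ 0  0  0   0   0   0 ]
  [ 0  0  0  -4  -4  16 ]
r4 → r4 + 4·r2
  [ 1  3  1  -1  3   6 ]
  [ 0  0  0   1  1  -4 ]
  [ 0  0  0   0  0   0 ]
  [ 0  0  0   0  0   0 ]
r1 → r1 + r2
  [ 1  3  1  0  4   2 ]
  [ 0  0  0  1  1  -4 ]
  [ 0  0  0  0  0   0 ]
  [ 0  0  0  0  0   0 ]
The reduced form has 2 nonzero rows.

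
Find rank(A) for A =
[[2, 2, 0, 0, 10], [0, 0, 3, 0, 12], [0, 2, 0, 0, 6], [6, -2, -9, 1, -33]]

r1 := 1/2·r1
  [ 1   1   0  0    5 ]
  [ 0   0   3  0   12 ]
  [ 0   2   0  0    6 ]
  [ 6  -2  -9  1  -33 ]
r4 := r4 − 6·r1
  [ 1   1   0  0    5 ]
  [ 0   0   3  0   12 ]
  [ 0   2   0  0    6 ]
  [ 0  -8  -9  1  -63 ]
r2 <=> r3
  [ 1   1   0  0    5 ]
  [ 0   2   0  0    6 ]
  [ 0   0   3  0   12 ]
  [ 0  -8  -9  1  -63 ]
r2 := 1/2·r2
  [ 1   1   0  0    5 ]
  [ 0   1   0  0    3 ]
  [ 0   0   3  0   12 ]
  [ 0  -8  -9  1  -63 ]
r4 := r4 + 8·r2
  [ 1  1   0  0    5 ]
  [ 0  1   0  0    3 ]
  [ 0  0   3  0   12 ]
  [ 0  0  -9  1  -39 ]
r3 := 1/3·r3
  [ 1  1   0  0    5 ]
  [ 0  1   0  0    3 ]
  [ 0  0   1  0    4 ]
  [ 0  0  -9  1  -39 ]
r4 := r4 + 9·r3
  [ 1  1  0  0   5 ]
  [ 0  1  0  0   3 ]
  [ 0  0  1  0   4 ]
  [ 0  0  0  1  -3 ]
r1 := r1 − r2
  [ 1  0  0  0   2 ]
  [ 0  1  0  0   3 ]
  [ 0  0  1  0   4 ]
  [ 0  0  0  1  -3 ]
The reduced form has 4 nonzero rows.

rank = 4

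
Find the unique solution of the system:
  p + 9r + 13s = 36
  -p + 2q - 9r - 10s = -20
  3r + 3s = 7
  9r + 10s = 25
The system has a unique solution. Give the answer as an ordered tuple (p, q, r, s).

Form the augmented matrix and row-reduce:
  [  1  0   9   13  |   36 ]
  [ -1  2  -9  -10  |  -20 ]
  [  0  0   3    3  |    7 ]
  [  0  0   9   10  |   25 ]
R2 → R2 + R1
  [ 1  0  9  13  |  36 ]
  [ 0  2  0   3  |  16 ]
  [ 0  0  3   3  |   7 ]
  [ 0  0  9  10  |  25 ]
R2 → 1/2·R2
  [ 1  0  9   13  |  36 ]
  [ 0  1  0  3/2  |   8 ]
  [ 0  0  3    3  |   7 ]
  [ 0  0  9   10  |  25 ]
R3 → 1/3·R3
  [ 1  0  9   13  |   36 ]
  [ 0  1  0  3/2  |    8 ]
  [ 0  0  1    1  |  7/3 ]
  [ 0  0  9   10  |   25 ]
R4 → R4 − 9·R3
  [ 1  0  9   13  |   36 ]
  [ 0  1  0  3/2  |    8 ]
  [ 0  0  1    1  |  7/3 ]
  [ 0  0  0    1  |    4 ]
R3 → R3 − R4
  [ 1  0  9   13  |    36 ]
  [ 0  1  0  3/2  |     8 ]
  [ 0  0  1    0  |  -5/3 ]
  [ 0  0  0    1  |     4 ]
R2 → R2 − 3/2·R4
  [ 1  0  9  13  |    36 ]
  [ 0  1  0   0  |     2 ]
  [ 0  0  1   0  |  -5/3 ]
  [ 0  0  0   1  |     4 ]
R1 → R1 − 13·R4
  [ 1  0  9  0  |   -16 ]
  [ 0  1  0  0  |     2 ]
  [ 0  0  1  0  |  -5/3 ]
  [ 0  0  0  1  |     4 ]
R1 → R1 − 9·R3
  [ 1  0  0  0  |    -1 ]
  [ 0  1  0  0  |     2 ]
  [ 0  0  1  0  |  -5/3 ]
  [ 0  0  0  1  |     4 ]
Reading off the last column: p = -1, q = 2, r = -5/3, s = 4.

(-1, 2, -5/3, 4)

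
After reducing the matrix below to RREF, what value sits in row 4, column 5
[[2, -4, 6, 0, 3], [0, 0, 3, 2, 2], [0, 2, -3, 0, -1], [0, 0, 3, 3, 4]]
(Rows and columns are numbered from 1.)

r1 → 1/2·r1
  [ 1  -2   3  0  3/2 ]
  [ 0   0   3  2    2 ]
  [ 0   2  -3  0   -1 ]
  [ 0   0   3  3    4 ]
r2 ↔ r3
  [ 1  -2   3  0  3/2 ]
  [ 0   2  -3  0   -1 ]
  [ 0   0   3  2    2 ]
  [ 0   0   3  3    4 ]
r2 → 1/2·r2
  [ 1  -2     3  0   3/2 ]
  [ 0   1  -3/2  0  -1/2 ]
  [ 0   0     3  2     2 ]
  [ 0   0     3  3     4 ]
r3 → 1/3·r3
  [ 1  -2     3    0   3/2 ]
  [ 0   1  -3/2    0  -1/2 ]
  [ 0   0     1  2/3   2/3 ]
  [ 0   0     3    3     4 ]
r4 → r4 − 3·r3
  [ 1  -2     3    0   3/2 ]
  [ 0   1  -3/2    0  -1/2 ]
  [ 0   0     1  2/3   2/3 ]
  [ 0   0     0    1     2 ]
r3 → r3 − 2/3·r4
  [ 1  -2     3  0   3/2 ]
  [ 0   1  -3/2  0  -1/2 ]
  [ 0   0     1  0  -2/3 ]
  [ 0   0     0  1     2 ]
r2 → r2 + 3/2·r3
  [ 1  -2  3  0   3/2 ]
  [ 0   1  0  0  -3/2 ]
  [ 0   0  1  0  -2/3 ]
  [ 0   0  0  1     2 ]
r1 → r1 − 3·r3
  [ 1  -2  0  0   7/2 ]
  [ 0   1  0  0  -3/2 ]
  [ 0   0  1  0  -2/3 ]
  [ 0   0  0  1     2 ]
r1 → r1 + 2·r2
  [ 1  0  0  0   1/2 ]
  [ 0  1  0  0  -3/2 ]
  [ 0  0  1  0  -2/3 ]
  [ 0  0  0  1     2 ]

2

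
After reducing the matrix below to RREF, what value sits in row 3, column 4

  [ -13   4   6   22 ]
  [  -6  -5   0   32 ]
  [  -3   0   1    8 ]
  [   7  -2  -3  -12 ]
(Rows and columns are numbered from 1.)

R1 → -1/13·R1
  [  1  -4/13  -6/13  -22/13 ]
  [ -6     -5      0      32 ]
  [ -3      0      1       8 ]
  [  7     -2     -3     -12 ]
R2 → R2 + 6·R1
  [  1   -4/13   -6/13  -22/13 ]
  [  0  -89/13  -36/13  284/13 ]
  [ -3       0       1       8 ]
  [  7      -2      -3     -12 ]
R3 → R3 + 3·R1
  [ 1   -4/13   -6/13  -22/13 ]
  [ 0  -89/13  -36/13  284/13 ]
  [ 0  -12/13   -5/13   38/13 ]
  [ 7      -2      -3     -12 ]
R4 → R4 − 7·R1
  [ 1   -4/13   -6/13  -22/13 ]
  [ 0  -89/13  -36/13  284/13 ]
  [ 0  -12/13   -5/13   38/13 ]
  [ 0    2/13    3/13   -2/13 ]
R2 → -13/89·R2
  [ 1   -4/13  -6/13   -22/13 ]
  [ 0       1  36/89  -284/89 ]
  [ 0  -12/13  -5/13    38/13 ]
  [ 0    2/13   3/13    -2/13 ]
R3 → R3 + 12/13·R2
  [ 1  -4/13  -6/13   -22/13 ]
  [ 0      1  36/89  -284/89 ]
  [ 0      0  -1/89    -2/89 ]
  [ 0   2/13   3/13    -2/13 ]
R4 → R4 − 2/13·R2
  [ 1  -4/13  -6/13   -22/13 ]
  [ 0      1  36/89  -284/89 ]
  [ 0      0  -1/89    -2/89 ]
  [ 0      0  15/89    30/89 ]
R3 → -89·R3
  [ 1  -4/13  -6/13   -22/13 ]
  [ 0      1  36/89  -284/89 ]
  [ 0      0      1        2 ]
  [ 0      0  15/89    30/89 ]
R4 → R4 − 15/89·R3
  [ 1  -4/13  -6/13   -22/13 ]
  [ 0      1  36/89  -284/89 ]
  [ 0      0      1        2 ]
  [ 0      0      0        0 ]
R2 → R2 − 36/89·R3
  [ 1  -4/13  -6/13  -22/13 ]
  [ 0      1      0      -4 ]
  [ 0      0      1       2 ]
  [ 0      0      0       0 ]
R1 → R1 + 6/13·R3
  [ 1  -4/13  0  -10/13 ]
  [ 0      1  0      -4 ]
  [ 0      0  1       2 ]
  [ 0      0  0       0 ]
R1 → R1 + 4/13·R2
  [ 1  0  0  -2 ]
  [ 0  1  0  -4 ]
  [ 0  0  1   2 ]
  [ 0  0  0   0 ]

2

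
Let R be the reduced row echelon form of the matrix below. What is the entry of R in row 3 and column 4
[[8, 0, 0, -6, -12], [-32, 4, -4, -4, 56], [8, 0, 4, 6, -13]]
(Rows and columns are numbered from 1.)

3

R1 ← 1/8·R1
  [   1  0   0  -3/4  -3/2 ]
  [ -32  4  -4    -4    56 ]
  [   8  0   4     6   -13 ]
R2 ← R2 + 32·R1
  [ 1  0   0  -3/4  -3/2 ]
  [ 0  4  -4   -28     8 ]
  [ 8  0   4     6   -13 ]
R3 ← R3 − 8·R1
  [ 1  0   0  -3/4  -3/2 ]
  [ 0  4  -4   -28     8 ]
  [ 0  0   4    12    -1 ]
R2 ← 1/4·R2
  [ 1  0   0  -3/4  -3/2 ]
  [ 0  1  -1    -7     2 ]
  [ 0  0   4    12    -1 ]
R3 ← 1/4·R3
  [ 1  0   0  -3/4  -3/2 ]
  [ 0  1  -1    -7     2 ]
  [ 0  0   1     3  -1/4 ]
R2 ← R2 + R3
  [ 1  0  0  -3/4  -3/2 ]
  [ 0  1  0    -4   7/4 ]
  [ 0  0  1     3  -1/4 ]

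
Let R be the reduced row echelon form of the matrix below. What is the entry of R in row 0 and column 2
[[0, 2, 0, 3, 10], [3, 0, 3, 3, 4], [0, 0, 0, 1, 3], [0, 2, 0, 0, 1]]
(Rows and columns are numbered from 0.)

1

Swap R1 and R2.
  [ 3  0  3  3   4 ]
  [ 0  2  0  3  10 ]
  [ 0  0  0  1   3 ]
  [ 0  2  0  0   1 ]
Multiply R1 by 1/3.
  [ 1  0  1  1  4/3 ]
  [ 0  2  0  3   10 ]
  [ 0  0  0  1    3 ]
  [ 0  2  0  0    1 ]
Multiply R2 by 1/2.
  [ 1  0  1    1  4/3 ]
  [ 0  1  0  3/2    5 ]
  [ 0  0  0    1    3 ]
  [ 0  2  0    0    1 ]
Subtract 2 times R2 from R4.
  [ 1  0  1    1  4/3 ]
  [ 0  1  0  3/2    5 ]
  [ 0  0  0    1    3 ]
  [ 0  0  0   -3   -9 ]
Add 3 times R3 to R4.
  [ 1  0  1    1  4/3 ]
  [ 0  1  0  3/2    5 ]
  [ 0  0  0    1    3 ]
  [ 0  0  0    0    0 ]
Subtract 3/2 times R3 from R2.
  [ 1  0  1  1  4/3 ]
  [ 0  1  0  0  1/2 ]
  [ 0  0  0  1    3 ]
  [ 0  0  0  0    0 ]
Subtract R3 from R1.
  [ 1  0  1  0  -5/3 ]
  [ 0  1  0  0   1/2 ]
  [ 0  0  0  1     3 ]
  [ 0  0  0  0     0 ]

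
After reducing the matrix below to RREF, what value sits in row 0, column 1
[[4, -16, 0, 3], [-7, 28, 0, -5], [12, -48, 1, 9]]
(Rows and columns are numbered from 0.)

R1 -> 1/4·R1
R2 -> R2 + 7·R1
R3 -> R3 − 12·R1
R2 <=> R3
R3 -> 4·R3
R1 -> R1 − 3/4·R3

-4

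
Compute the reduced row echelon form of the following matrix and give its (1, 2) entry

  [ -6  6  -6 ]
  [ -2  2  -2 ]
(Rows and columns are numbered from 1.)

-1

R1 -> -1/6·R1
  [  1  -1   1 ]
  [ -2   2  -2 ]
R2 -> R2 + 2·R1
  [ 1  -1  1 ]
  [ 0   0  0 ]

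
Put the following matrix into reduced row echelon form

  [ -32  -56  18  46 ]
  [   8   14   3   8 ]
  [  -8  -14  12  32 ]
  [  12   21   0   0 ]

r1 → -1/32·r1
  [  1  7/4  -9/16  -23/16 ]
  [  8   14      3       8 ]
  [ -8  -14     12      32 ]
  [ 12   21      0       0 ]
r2 → r2 − 8·r1
  [  1  7/4  -9/16  -23/16 ]
  [  0    0   15/2    39/2 ]
  [ -8  -14     12      32 ]
  [ 12   21      0       0 ]
r3 → r3 + 8·r1
  [  1  7/4  -9/16  -23/16 ]
  [  0    0   15/2    39/2 ]
  [  0    0   15/2    41/2 ]
  [ 12   21      0       0 ]
r4 → r4 − 12·r1
  [ 1  7/4  -9/16  -23/16 ]
  [ 0    0   15/2    39/2 ]
  [ 0    0   15/2    41/2 ]
  [ 0    0   27/4    69/4 ]
r2 → 2/15·r2
  [ 1  7/4  -9/16  -23/16 ]
  [ 0    0      1    13/5 ]
  [ 0    0   15/2    41/2 ]
  [ 0    0   27/4    69/4 ]
r3 → r3 − 15/2·r2
  [ 1  7/4  -9/16  -23/16 ]
  [ 0    0      1    13/5 ]
  [ 0    0      0       1 ]
  [ 0    0   27/4    69/4 ]
r4 → r4 − 27/4·r2
  [ 1  7/4  -9/16  -23/16 ]
  [ 0    0      1    13/5 ]
  [ 0    0      0       1 ]
  [ 0    0      0   -3/10 ]
r4 → r4 + 3/10·r3
  [ 1  7/4  -9/16  -23/16 ]
  [ 0    0      1    13/5 ]
  [ 0    0      0       1 ]
  [ 0    0      0       0 ]
r2 → r2 − 13/5·r3
  [ 1  7/4  -9/16  -23/16 ]
  [ 0    0      1       0 ]
  [ 0    0      0       1 ]
  [ 0    0      0       0 ]
r1 → r1 + 23/16·r3
  [ 1  7/4  -9/16  0 ]
  [ 0    0      1  0 ]
  [ 0    0      0  1 ]
  [ 0    0      0  0 ]
r1 → r1 + 9/16·r2
  [ 1  7/4  0  0 ]
  [ 0    0  1  0 ]
  [ 0    0  0  1 ]
  [ 0    0  0  0 ]

[[1, 7/4, 0, 0], [0, 0, 1, 0], [0, 0, 0, 1], [0, 0, 0, 0]]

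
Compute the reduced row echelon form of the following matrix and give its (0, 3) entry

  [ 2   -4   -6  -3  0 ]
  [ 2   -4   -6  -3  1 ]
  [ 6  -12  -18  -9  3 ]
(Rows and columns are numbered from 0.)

-3/2

R1 ← 1/2·R1
R2 ← R2 − 2·R1
R3 ← R3 − 6·R1
R3 ← R3 − 3·R2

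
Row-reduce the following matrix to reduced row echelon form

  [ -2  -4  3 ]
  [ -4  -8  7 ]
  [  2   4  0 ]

Multiply R1 by -1/2.
  [  1   2  -3/2 ]
  [ -4  -8     7 ]
  [  2   4     0 ]
Add 4 times R1 to R2.
  [ 1  2  -3/2 ]
  [ 0  0     1 ]
  [ 2  4     0 ]
Subtract 2 times R1 from R3.
  [ 1  2  -3/2 ]
  [ 0  0     1 ]
  [ 0  0     3 ]
Subtract 3 times R2 from R3.
  [ 1  2  -3/2 ]
  [ 0  0     1 ]
  [ 0  0     0 ]
Add 3/2 times R2 to R1.
  [ 1  2  0 ]
  [ 0  0  1 ]
  [ 0  0  0 ]

[[1, 2, 0], [0, 0, 1], [0, 0, 0]]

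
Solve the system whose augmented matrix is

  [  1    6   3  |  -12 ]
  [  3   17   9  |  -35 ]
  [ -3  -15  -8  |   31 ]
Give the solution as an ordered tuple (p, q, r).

(0, -1, -2)

R2 -> R2 − 3·R1
  [  1    6   3  |  -12 ]
  [  0   -1   0  |    1 ]
  [ -3  -15  -8  |   31 ]
R3 -> R3 + 3·R1
  [ 1   6  3  |  -12 ]
  [ 0  -1  0  |    1 ]
  [ 0   3  1  |   -5 ]
R2 -> -1·R2
  [ 1  6  3  |  -12 ]
  [ 0  1  0  |   -1 ]
  [ 0  3  1  |   -5 ]
R3 -> R3 − 3·R2
  [ 1  6  3  |  -12 ]
  [ 0  1  0  |   -1 ]
  [ 0  0  1  |   -2 ]
R1 -> R1 − 3·R3
  [ 1  6  0  |  -6 ]
  [ 0  1  0  |  -1 ]
  [ 0  0  1  |  -2 ]
R1 -> R1 − 6·R2
  [ 1  0  0  |   0 ]
  [ 0  1  0  |  -1 ]
  [ 0  0  1  |  -2 ]
Reading off the last column: p = 0, q = -1, r = -2.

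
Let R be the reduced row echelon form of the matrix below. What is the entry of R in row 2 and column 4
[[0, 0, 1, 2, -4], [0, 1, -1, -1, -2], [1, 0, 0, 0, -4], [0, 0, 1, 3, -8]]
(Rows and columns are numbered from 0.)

ρ1 <-> ρ3
  [ 1  0   0   0  -4 ]
  [ 0  1  -1  -1  -2 ]
  [ 0  0   1   2  -4 ]
  [ 0  0   1   3  -8 ]
ρ4 ← ρ4 − ρ3
  [ 1  0   0   0  -4 ]
  [ 0  1  -1  -1  -2 ]
  [ 0  0   1   2  -4 ]
  [ 0  0   0   1  -4 ]
ρ3 ← ρ3 − 2·ρ4
  [ 1  0   0   0  -4 ]
  [ 0  1  -1  -1  -2 ]
  [ 0  0   1   0   4 ]
  [ 0  0   0   1  -4 ]
ρ2 ← ρ2 + ρ4
  [ 1  0   0  0  -4 ]
  [ 0  1  -1  0  -6 ]
  [ 0  0   1  0   4 ]
  [ 0  0   0  1  -4 ]
ρ2 ← ρ2 + ρ3
  [ 1  0  0  0  -4 ]
  [ 0  1  0  0  -2 ]
  [ 0  0  1  0   4 ]
  [ 0  0  0  1  -4 ]

4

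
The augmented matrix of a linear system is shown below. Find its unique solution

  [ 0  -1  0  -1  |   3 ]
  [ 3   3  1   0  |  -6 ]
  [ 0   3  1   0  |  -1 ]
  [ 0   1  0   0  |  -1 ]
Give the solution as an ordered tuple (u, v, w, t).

Swap r1 and r2.
Multiply r1 by 1/3.
Multiply r2 by -1.
Subtract 3 times r2 from r3.
Subtract r2 from r4.
Multiply r4 by -1.
Add 3 times r4 to r3.
Subtract r4 from r2.
Subtract 1/3 times r3 from r1.
Subtract r2 from r1.
Reading off the last column: u = -5/3, v = -1, w = 2, t = -2.

(-5/3, -1, 2, -2)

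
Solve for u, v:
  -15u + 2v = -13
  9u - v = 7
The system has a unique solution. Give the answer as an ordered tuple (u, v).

(1/3, -4)

Form the augmented matrix and row-reduce:
  [ -15   2  |  -13 ]
  [   9  -1  |    7 ]
Multiply R1 by -1/15.
  [ 1  -2/15  |  13/15 ]
  [ 9     -1  |      7 ]
Subtract 9 times R1 from R2.
  [ 1  -2/15  |  13/15 ]
  [ 0    1/5  |   -4/5 ]
Multiply R2 by 5.
  [ 1  -2/15  |  13/15 ]
  [ 0      1  |     -4 ]
Add 2/15 times R2 to R1.
  [ 1  0  |  1/3 ]
  [ 0  1  |   -4 ]
Reading off the last column: u = 1/3, v = -4.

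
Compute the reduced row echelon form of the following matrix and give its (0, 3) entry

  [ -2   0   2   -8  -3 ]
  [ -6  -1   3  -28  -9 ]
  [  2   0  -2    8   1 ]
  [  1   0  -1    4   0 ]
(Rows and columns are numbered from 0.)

ρ1 -> -1/2·ρ1
  [  1   0  -1    4  3/2 ]
  [ -6  -1   3  -28   -9 ]
  [  2   0  -2    8    1 ]
  [  1   0  -1    4    0 ]
ρ2 -> ρ2 + 6·ρ1
  [ 1   0  -1   4  3/2 ]
  [ 0  -1  -3  -4    0 ]
  [ 2   0  -2   8    1 ]
  [ 1   0  -1   4    0 ]
ρ3 -> ρ3 − 2·ρ1
  [ 1   0  -1   4  3/2 ]
  [ 0  -1  -3  -4    0 ]
  [ 0   0   0   0   -2 ]
  [ 1   0  -1   4    0 ]
ρ4 -> ρ4 − ρ1
  [ 1   0  -1   4   3/2 ]
  [ 0  -1  -3  -4     0 ]
  [ 0   0   0   0    -2 ]
  [ 0   0   0   0  -3/2 ]
ρ2 -> -1·ρ2
  [ 1  0  -1  4   3/2 ]
  [ 0  1   3  4     0 ]
  [ 0  0   0  0    -2 ]
  [ 0  0   0  0  -3/2 ]
ρ3 -> -1/2·ρ3
  [ 1  0  -1  4   3/2 ]
  [ 0  1   3  4     0 ]
  [ 0  0   0  0     1 ]
  [ 0  0   0  0  -3/2 ]
ρ4 -> ρ4 + 3/2·ρ3
  [ 1  0  -1  4  3/2 ]
  [ 0  1   3  4    0 ]
  [ 0  0   0  0    1 ]
  [ 0  0   0  0    0 ]
ρ1 -> ρ1 − 3/2·ρ3
  [ 1  0  -1  4  0 ]
  [ 0  1   3  4  0 ]
  [ 0  0   0  0  1 ]
  [ 0  0   0  0  0 ]

4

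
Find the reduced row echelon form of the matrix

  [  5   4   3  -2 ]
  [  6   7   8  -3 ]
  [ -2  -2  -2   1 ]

R1 ← 1/5·R1
  [  1  4/5  3/5  -2/5 ]
  [  6    7    8    -3 ]
  [ -2   -2   -2     1 ]
R2 ← R2 − 6·R1
  [  1   4/5   3/5  -2/5 ]
  [  0  11/5  22/5  -3/5 ]
  [ -2    -2    -2     1 ]
R3 ← R3 + 2·R1
  [ 1   4/5   3/5  -2/5 ]
  [ 0  11/5  22/5  -3/5 ]
  [ 0  -2/5  -4/5   1/5 ]
R2 ← 5/11·R2
  [ 1   4/5   3/5   -2/5 ]
  [ 0     1     2  -3/11 ]
  [ 0  -2/5  -4/5    1/5 ]
R3 ← R3 + 2/5·R2
  [ 1  4/5  3/5   -2/5 ]
  [ 0    1    2  -3/11 ]
  [ 0    0    0   1/11 ]
R3 ← 11·R3
  [ 1  4/5  3/5   -2/5 ]
  [ 0    1    2  -3/11 ]
  [ 0    0    0      1 ]
R2 ← R2 + 3/11·R3
  [ 1  4/5  3/5  -2/5 ]
  [ 0    1    2     0 ]
  [ 0    0    0     1 ]
R1 ← R1 + 2/5·R3
  [ 1  4/5  3/5  0 ]
  [ 0    1    2  0 ]
  [ 0    0    0  1 ]
R1 ← R1 − 4/5·R2
  [ 1  0  -1  0 ]
  [ 0  1   2  0 ]
  [ 0  0   0  1 ]

[[1, 0, -1, 0], [0, 1, 2, 0], [0, 0, 0, 1]]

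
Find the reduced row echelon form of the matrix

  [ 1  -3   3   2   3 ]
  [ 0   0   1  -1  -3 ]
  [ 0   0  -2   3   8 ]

R3 → R3 + 2·R2
  [ 1  -3  3   2   3 ]
  [ 0   0  1  -1  -3 ]
  [ 0   0  0   1   2 ]
R2 → R2 + R3
  [ 1  -3  3  2   3 ]
  [ 0   0  1  0  -1 ]
  [ 0   0  0  1   2 ]
R1 → R1 − 2·R3
  [ 1  -3  3  0  -1 ]
  [ 0   0  1  0  -1 ]
  [ 0   0  0  1   2 ]
R1 → R1 − 3·R2
  [ 1  -3  0  0   2 ]
  [ 0   0  1  0  -1 ]
  [ 0   0  0  1   2 ]

[[1, -3, 0, 0, 2], [0, 0, 1, 0, -1], [0, 0, 0, 1, 2]]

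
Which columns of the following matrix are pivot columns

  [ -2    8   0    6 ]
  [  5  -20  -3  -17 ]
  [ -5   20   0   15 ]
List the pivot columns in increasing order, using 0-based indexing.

ρ1 ← -1/2·ρ1
  [  1   -4   0   -3 ]
  [  5  -20  -3  -17 ]
  [ -5   20   0   15 ]
ρ2 ← ρ2 − 5·ρ1
  [  1  -4   0  -3 ]
  [  0   0  -3  -2 ]
  [ -5  20   0  15 ]
ρ3 ← ρ3 + 5·ρ1
  [ 1  -4   0  -3 ]
  [ 0   0  -3  -2 ]
  [ 0   0   0   0 ]
ρ2 ← -1/3·ρ2
  [ 1  -4  0   -3 ]
  [ 0   0  1  2/3 ]
  [ 0   0  0    0 ]
Pivot columns are the columns containing a leading 1.

0, 2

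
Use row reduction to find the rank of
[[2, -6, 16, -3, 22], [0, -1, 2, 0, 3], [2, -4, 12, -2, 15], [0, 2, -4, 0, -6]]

rank = 3

r1 -> 1/2·r1
  [ 1  -3   8  -3/2  11 ]
  [ 0  -1   2     0   3 ]
  [ 2  -4  12    -2  15 ]
  [ 0   2  -4     0  -6 ]
r3 -> r3 − 2·r1
  [ 1  -3   8  -3/2  11 ]
  [ 0  -1   2     0   3 ]
  [ 0   2  -4     1  -7 ]
  [ 0   2  -4     0  -6 ]
r2 -> -1·r2
  [ 1  -3   8  -3/2  11 ]
  [ 0   1  -2     0  -3 ]
  [ 0   2  -4     1  -7 ]
  [ 0   2  -4     0  -6 ]
r3 -> r3 − 2·r2
  [ 1  -3   8  -3/2  11 ]
  [ 0   1  -2     0  -3 ]
  [ 0   0   0     1  -1 ]
  [ 0   2  -4     0  -6 ]
r4 -> r4 − 2·r2
  [ 1  -3   8  -3/2  11 ]
  [ 0   1  -2     0  -3 ]
  [ 0   0   0     1  -1 ]
  [ 0   0   0     0   0 ]
r1 -> r1 + 3/2·r3
  [ 1  -3   8  0  19/2 ]
  [ 0   1  -2  0    -3 ]
  [ 0   0   0  1    -1 ]
  [ 0   0   0  0     0 ]
r1 -> r1 + 3·r2
  [ 1  0   2  0  1/2 ]
  [ 0  1  -2  0   -3 ]
  [ 0  0   0  1   -1 ]
  [ 0  0   0  0    0 ]
The reduced form has 3 nonzero rows.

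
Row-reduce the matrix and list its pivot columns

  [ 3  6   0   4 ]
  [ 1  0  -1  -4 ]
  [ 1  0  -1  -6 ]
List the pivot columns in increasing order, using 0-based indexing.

0, 1, 3

Multiply R1 by 1/3.
  [ 1  2   0  4/3 ]
  [ 1  0  -1   -4 ]
  [ 1  0  -1   -6 ]
Subtract R1 from R2.
  [ 1   2   0    4/3 ]
  [ 0  -2  -1  -16/3 ]
  [ 1   0  -1     -6 ]
Subtract R1 from R3.
  [ 1   2   0    4/3 ]
  [ 0  -2  -1  -16/3 ]
  [ 0  -2  -1  -22/3 ]
Multiply R2 by -1/2.
  [ 1   2    0    4/3 ]
  [ 0   1  1/2    8/3 ]
  [ 0  -2   -1  -22/3 ]
Add 2 times R2 to R3.
  [ 1  2    0  4/3 ]
  [ 0  1  1/2  8/3 ]
  [ 0  0    0   -2 ]
Multiply R3 by -1/2.
  [ 1  2    0  4/3 ]
  [ 0  1  1/2  8/3 ]
  [ 0  0    0    1 ]
Subtract 8/3 times R3 from R2.
  [ 1  2    0  4/3 ]
  [ 0  1  1/2    0 ]
  [ 0  0    0    1 ]
Subtract 4/3 times R3 from R1.
  [ 1  2    0  0 ]
  [ 0  1  1/2  0 ]
  [ 0  0    0  1 ]
Subtract 2 times R2 from R1.
  [ 1  0   -1  0 ]
  [ 0  1  1/2  0 ]
  [ 0  0    0  1 ]
Pivot columns are the columns containing a leading 1.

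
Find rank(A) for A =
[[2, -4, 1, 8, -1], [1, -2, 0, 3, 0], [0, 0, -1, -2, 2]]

rank = 3

ρ1 → 1/2·ρ1
  [ 1  -2  1/2   4  -1/2 ]
  [ 1  -2    0   3     0 ]
  [ 0   0   -1  -2     2 ]
ρ2 → ρ2 − ρ1
  [ 1  -2   1/2   4  -1/2 ]
  [ 0   0  -1/2  -1   1/2 ]
  [ 0   0    -1  -2     2 ]
ρ2 → -2·ρ2
  [ 1  -2  1/2   4  -1/2 ]
  [ 0   0    1   2    -1 ]
  [ 0   0   -1  -2     2 ]
ρ3 → ρ3 + ρ2
  [ 1  -2  1/2  4  -1/2 ]
  [ 0   0    1  2    -1 ]
  [ 0   0    0  0     1 ]
ρ2 → ρ2 + ρ3
  [ 1  -2  1/2  4  -1/2 ]
  [ 0   0    1  2     0 ]
  [ 0   0    0  0     1 ]
ρ1 → ρ1 + 1/2·ρ3
  [ 1  -2  1/2  4  0 ]
  [ 0   0    1  2  0 ]
  [ 0   0    0  0  1 ]
ρ1 → ρ1 − 1/2·ρ2
  [ 1  -2  0  3  0 ]
  [ 0   0  1  2  0 ]
  [ 0   0  0  0  1 ]
The reduced form has 3 nonzero rows.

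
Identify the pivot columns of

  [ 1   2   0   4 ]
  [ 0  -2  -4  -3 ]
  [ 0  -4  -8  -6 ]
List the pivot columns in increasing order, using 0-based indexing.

0, 1

R2 -> -1/2·R2
  [ 1   2   0    4 ]
  [ 0   1   2  3/2 ]
  [ 0  -4  -8   -6 ]
R3 -> R3 + 4·R2
  [ 1  2  0    4 ]
  [ 0  1  2  3/2 ]
  [ 0  0  0    0 ]
R1 -> R1 − 2·R2
  [ 1  0  -4    1 ]
  [ 0  1   2  3/2 ]
  [ 0  0   0    0 ]
Pivot columns are the columns containing a leading 1.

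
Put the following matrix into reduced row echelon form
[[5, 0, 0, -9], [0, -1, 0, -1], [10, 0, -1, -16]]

[[1, 0, 0, -9/5], [0, 1, 0, 1], [0, 0, 1, -2]]

Multiply R1 by 1/5.
  [  1   0   0  -9/5 ]
  [  0  -1   0    -1 ]
  [ 10   0  -1   -16 ]
Subtract 10 times R1 from R3.
  [ 1   0   0  -9/5 ]
  [ 0  -1   0    -1 ]
  [ 0   0  -1     2 ]
Multiply R2 by -1.
  [ 1  0   0  -9/5 ]
  [ 0  1   0     1 ]
  [ 0  0  -1     2 ]
Multiply R3 by -1.
  [ 1  0  0  -9/5 ]
  [ 0  1  0     1 ]
  [ 0  0  1    -2 ]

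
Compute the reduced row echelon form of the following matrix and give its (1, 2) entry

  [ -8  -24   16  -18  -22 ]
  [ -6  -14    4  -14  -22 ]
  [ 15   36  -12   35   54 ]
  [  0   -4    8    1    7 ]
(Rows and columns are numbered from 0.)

-2

ρ1 -> -1/8·ρ1
ρ2 -> ρ2 + 6·ρ1
ρ3 -> ρ3 − 15·ρ1
ρ2 -> 1/4·ρ2
ρ3 -> ρ3 + 9·ρ2
ρ4 -> ρ4 + 4·ρ2
ρ3 -> 8·ρ3
ρ4 -> ρ4 − 1/2·ρ3
ρ2 -> ρ2 + 1/8·ρ3
ρ1 -> ρ1 − 9/4·ρ3
ρ1 -> ρ1 − 3·ρ2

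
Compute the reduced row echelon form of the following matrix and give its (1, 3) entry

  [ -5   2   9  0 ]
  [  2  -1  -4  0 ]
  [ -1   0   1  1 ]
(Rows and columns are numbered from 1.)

-1

ρ1 → -1/5·ρ1
  [  1  -2/5  -9/5  0 ]
  [  2    -1    -4  0 ]
  [ -1     0     1  1 ]
ρ2 → ρ2 − 2·ρ1
  [  1  -2/5  -9/5  0 ]
  [  0  -1/5  -2/5  0 ]
  [ -1     0     1  1 ]
ρ3 → ρ3 + ρ1
  [ 1  -2/5  -9/5  0 ]
  [ 0  -1/5  -2/5  0 ]
  [ 0  -2/5  -4/5  1 ]
ρ2 → -5·ρ2
  [ 1  -2/5  -9/5  0 ]
  [ 0     1     2  0 ]
  [ 0  -2/5  -4/5  1 ]
ρ3 → ρ3 + 2/5·ρ2
  [ 1  -2/5  -9/5  0 ]
  [ 0     1     2  0 ]
  [ 0     0     0  1 ]
ρ1 → ρ1 + 2/5·ρ2
  [ 1  0  -1  0 ]
  [ 0  1   2  0 ]
  [ 0  0   0  1 ]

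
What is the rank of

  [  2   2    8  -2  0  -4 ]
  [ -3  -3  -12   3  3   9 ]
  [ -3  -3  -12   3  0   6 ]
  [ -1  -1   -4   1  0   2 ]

rank = 2

Multiply R1 by 1/2.
  [  1   1    4  -1  0  -2 ]
  [ -3  -3  -12   3  3   9 ]
  [ -3  -3  -12   3  0   6 ]
  [ -1  -1   -4   1  0   2 ]
Add 3 times R1 to R2.
  [  1   1    4  -1  0  -2 ]
  [  0   0    0   0  3   3 ]
  [ -3  -3  -12   3  0   6 ]
  [ -1  -1   -4   1  0   2 ]
Add 3 times R1 to R3.
  [  1   1   4  -1  0  -2 ]
  [  0   0   0   0  3   3 ]
  [  0   0   0   0  0   0 ]
  [ -1  -1  -4   1  0   2 ]
Add R1 to R4.
  [ 1  1  4  -1  0  -2 ]
  [ 0  0  0   0  3   3 ]
  [ 0  0  0   0  0   0 ]
  [ 0  0  0   0  0   0 ]
Multiply R2 by 1/3.
  [ 1  1  4  -1  0  -2 ]
  [ 0  0  0   0  1   1 ]
  [ 0  0  0   0  0   0 ]
  [ 0  0  0   0  0   0 ]
The reduced form has 2 nonzero rows.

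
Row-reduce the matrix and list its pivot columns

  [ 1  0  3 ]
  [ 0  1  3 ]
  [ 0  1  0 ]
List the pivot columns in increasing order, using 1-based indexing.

r3 → r3 − r2
  [ 1  0   3 ]
  [ 0  1   3 ]
  [ 0  0  -3 ]
r3 → -1/3·r3
  [ 1  0  3 ]
  [ 0  1  3 ]
  [ 0  0  1 ]
r2 → r2 − 3·r3
  [ 1  0  3 ]
  [ 0  1  0 ]
  [ 0  0  1 ]
r1 → r1 − 3·r3
  [ 1  0  0 ]
  [ 0  1  0 ]
  [ 0  0  1 ]
Pivot columns are the columns containing a leading 1.

1, 2, 3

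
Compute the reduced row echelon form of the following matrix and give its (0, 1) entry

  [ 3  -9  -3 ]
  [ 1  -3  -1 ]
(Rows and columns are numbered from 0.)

ρ1 := 1/3·ρ1
  [ 1  -3  -1 ]
  [ 1  -3  -1 ]
ρ2 := ρ2 − ρ1
  [ 1  -3  -1 ]
  [ 0   0   0 ]

-3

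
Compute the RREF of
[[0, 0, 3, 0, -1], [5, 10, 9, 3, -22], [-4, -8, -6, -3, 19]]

r1 ↔ r2
  [  5  10   9   3  -22 ]
  [  0   0   3   0   -1 ]
  [ -4  -8  -6  -3   19 ]
r1 → 1/5·r1
  [  1   2  9/5  3/5  -22/5 ]
  [  0   0    3    0     -1 ]
  [ -4  -8   -6   -3     19 ]
r3 → r3 + 4·r1
  [ 1  2  9/5   3/5  -22/5 ]
  [ 0  0    3     0     -1 ]
  [ 0  0  6/5  -3/5    7/5 ]
r2 → 1/3·r2
  [ 1  2  9/5   3/5  -22/5 ]
  [ 0  0    1     0   -1/3 ]
  [ 0  0  6/5  -3/5    7/5 ]
r3 → r3 − 6/5·r2
  [ 1  2  9/5   3/5  -22/5 ]
  [ 0  0    1     0   -1/3 ]
  [ 0  0    0  -3/5    9/5 ]
r3 → -5/3·r3
  [ 1  2  9/5  3/5  -22/5 ]
  [ 0  0    1    0   -1/3 ]
  [ 0  0    0    1     -3 ]
r1 → r1 − 3/5·r3
  [ 1  2  9/5  0  -13/5 ]
  [ 0  0    1  0   -1/3 ]
  [ 0  0    0  1     -3 ]
r1 → r1 − 9/5·r2
  [ 1  2  0  0    -2 ]
  [ 0  0  1  0  -1/3 ]
  [ 0  0  0  1    -3 ]

[[1, 2, 0, 0, -2], [0, 0, 1, 0, -1/3], [0, 0, 0, 1, -3]]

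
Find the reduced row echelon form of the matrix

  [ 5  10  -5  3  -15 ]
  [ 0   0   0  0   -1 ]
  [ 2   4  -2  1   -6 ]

R1 := 1/5·R1
  [ 1  2  -1  3/5  -3 ]
  [ 0  0   0    0  -1 ]
  [ 2  4  -2    1  -6 ]
R3 := R3 − 2·R1
  [ 1  2  -1   3/5  -3 ]
  [ 0  0   0     0  -1 ]
  [ 0  0   0  -1/5   0 ]
R2 ↔ R3
  [ 1  2  -1   3/5  -3 ]
  [ 0  0   0  -1/5   0 ]
  [ 0  0   0     0  -1 ]
R2 := -5·R2
  [ 1  2  -1  3/5  -3 ]
  [ 0  0   0    1   0 ]
  [ 0  0   0    0  -1 ]
R3 := -1·R3
  [ 1  2  -1  3/5  -3 ]
  [ 0  0   0    1   0 ]
  [ 0  0   0    0   1 ]
R1 := R1 + 3·R3
  [ 1  2  -1  3/5  0 ]
  [ 0  0   0    1  0 ]
  [ 0  0   0    0  1 ]
R1 := R1 − 3/5·R2
  [ 1  2  -1  0  0 ]
  [ 0  0   0  1  0 ]
  [ 0  0   0  0  1 ]

[[1, 2, -1, 0, 0], [0, 0, 0, 1, 0], [0, 0, 0, 0, 1]]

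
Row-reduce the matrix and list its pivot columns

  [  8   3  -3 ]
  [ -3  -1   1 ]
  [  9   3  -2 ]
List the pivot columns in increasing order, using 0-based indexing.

0, 1, 2

ρ1 := 1/8·ρ1
  [  1  3/8  -3/8 ]
  [ -3   -1     1 ]
  [  9    3    -2 ]
ρ2 := ρ2 + 3·ρ1
  [ 1  3/8  -3/8 ]
  [ 0  1/8  -1/8 ]
  [ 9    3    -2 ]
ρ3 := ρ3 − 9·ρ1
  [ 1   3/8  -3/8 ]
  [ 0   1/8  -1/8 ]
  [ 0  -3/8  11/8 ]
ρ2 := 8·ρ2
  [ 1   3/8  -3/8 ]
  [ 0     1    -1 ]
  [ 0  -3/8  11/8 ]
ρ3 := ρ3 + 3/8·ρ2
  [ 1  3/8  -3/8 ]
  [ 0    1    -1 ]
  [ 0    0     1 ]
ρ2 := ρ2 + ρ3
  [ 1  3/8  -3/8 ]
  [ 0    1     0 ]
  [ 0    0     1 ]
ρ1 := ρ1 + 3/8·ρ3
  [ 1  3/8  0 ]
  [ 0    1  0 ]
  [ 0    0  1 ]
ρ1 := ρ1 − 3/8·ρ2
  [ 1  0  0 ]
  [ 0  1  0 ]
  [ 0  0  1 ]
Pivot columns are the columns containing a leading 1.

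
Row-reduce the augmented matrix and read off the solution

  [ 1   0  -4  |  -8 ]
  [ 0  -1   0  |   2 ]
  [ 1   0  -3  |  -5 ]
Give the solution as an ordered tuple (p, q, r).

(4, -2, 3)

Subtract R1 from R3.
  [ 1   0  -4  |  -8 ]
  [ 0  -1   0  |   2 ]
  [ 0   0   1  |   3 ]
Multiply R2 by -1.
  [ 1  0  -4  |  -8 ]
  [ 0  1   0  |  -2 ]
  [ 0  0   1  |   3 ]
Add 4 times R3 to R1.
  [ 1  0  0  |   4 ]
  [ 0  1  0  |  -2 ]
  [ 0  0  1  |   3 ]
Reading off the last column: p = 4, q = -2, r = 3.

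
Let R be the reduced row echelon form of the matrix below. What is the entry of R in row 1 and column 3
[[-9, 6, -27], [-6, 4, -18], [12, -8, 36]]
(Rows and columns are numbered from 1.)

3

r1 ← -1/9·r1
  [  1  -2/3    3 ]
  [ -6     4  -18 ]
  [ 12    -8   36 ]
r2 ← r2 + 6·r1
  [  1  -2/3   3 ]
  [  0     0   0 ]
  [ 12    -8  36 ]
r3 ← r3 − 12·r1
  [ 1  -2/3  3 ]
  [ 0     0  0 ]
  [ 0     0  0 ]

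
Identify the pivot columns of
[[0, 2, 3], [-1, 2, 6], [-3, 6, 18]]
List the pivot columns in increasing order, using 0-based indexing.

0, 1

R1 <-> R2
  [ -1  2   6 ]
  [  0  2   3 ]
  [ -3  6  18 ]
R1 -> -1·R1
  [  1  -2  -6 ]
  [  0   2   3 ]
  [ -3   6  18 ]
R3 -> R3 + 3·R1
  [ 1  -2  -6 ]
  [ 0   2   3 ]
  [ 0   0   0 ]
R2 -> 1/2·R2
  [ 1  -2   -6 ]
  [ 0   1  3/2 ]
  [ 0   0    0 ]
R1 -> R1 + 2·R2
  [ 1  0   -3 ]
  [ 0  1  3/2 ]
  [ 0  0    0 ]
Pivot columns are the columns containing a leading 1.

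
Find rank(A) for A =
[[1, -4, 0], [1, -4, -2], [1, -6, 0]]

R2 := R2 − R1
  [ 1  -4   0 ]
  [ 0   0  -2 ]
  [ 1  -6   0 ]
R3 := R3 − R1
  [ 1  -4   0 ]
  [ 0   0  -2 ]
  [ 0  -2   0 ]
R2 <-> R3
  [ 1  -4   0 ]
  [ 0  -2   0 ]
  [ 0   0  -2 ]
R2 := -1/2·R2
  [ 1  -4   0 ]
  [ 0   1   0 ]
  [ 0   0  -2 ]
R3 := -1/2·R3
  [ 1  -4  0 ]
  [ 0   1  0 ]
  [ 0   0  1 ]
R1 := R1 + 4·R2
  [ 1  0  0 ]
  [ 0  1  0 ]
  [ 0  0  1 ]
The reduced form has 3 nonzero rows.

rank = 3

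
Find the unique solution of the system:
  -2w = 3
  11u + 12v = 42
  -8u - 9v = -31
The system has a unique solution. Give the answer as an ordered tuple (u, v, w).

(2, 5/3, -3/2)

Form the augmented matrix and row-reduce:
  [  0   0  -2  |    3 ]
  [ 11  12   0  |   42 ]
  [ -8  -9   0  |  -31 ]
Swap R1 and R2.
  [ 11  12   0  |   42 ]
  [  0   0  -2  |    3 ]
  [ -8  -9   0  |  -31 ]
Multiply R1 by 1/11.
  [  1  12/11   0  |  42/11 ]
  [  0      0  -2  |      3 ]
  [ -8     -9   0  |    -31 ]
Add 8 times R1 to R3.
  [ 1  12/11   0  |  42/11 ]
  [ 0      0  -2  |      3 ]
  [ 0  -3/11   0  |  -5/11 ]
Swap R2 and R3.
  [ 1  12/11   0  |  42/11 ]
  [ 0  -3/11   0  |  -5/11 ]
  [ 0      0  -2  |      3 ]
Multiply R2 by -11/3.
  [ 1  12/11   0  |  42/11 ]
  [ 0      1   0  |    5/3 ]
  [ 0      0  -2  |      3 ]
Multiply R3 by -1/2.
  [ 1  12/11  0  |  42/11 ]
  [ 0      1  0  |    5/3 ]
  [ 0      0  1  |   -3/2 ]
Subtract 12/11 times R2 from R1.
  [ 1  0  0  |     2 ]
  [ 0  1  0  |   5/3 ]
  [ 0  0  1  |  -3/2 ]
Reading off the last column: u = 2, v = 5/3, w = -3/2.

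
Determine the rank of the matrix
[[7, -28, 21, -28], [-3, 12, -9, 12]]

rank = 1

Multiply R1 by 1/7.
  [  1  -4   3  -4 ]
  [ -3  12  -9  12 ]
Add 3 times R1 to R2.
  [ 1  -4  3  -4 ]
  [ 0   0  0   0 ]
The reduced form has 1 nonzero row.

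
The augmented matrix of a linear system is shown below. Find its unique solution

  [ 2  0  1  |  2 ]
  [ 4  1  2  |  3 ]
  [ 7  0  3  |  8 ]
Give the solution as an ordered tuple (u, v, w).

(2, -1, -2)

Multiply ρ1 by 1/2.
  [ 1  0  1/2  |  1 ]
  [ 4  1    2  |  3 ]
  [ 7  0    3  |  8 ]
Subtract 4 times ρ1 from ρ2.
  [ 1  0  1/2  |   1 ]
  [ 0  1    0  |  -1 ]
  [ 7  0    3  |   8 ]
Subtract 7 times ρ1 from ρ3.
  [ 1  0   1/2  |   1 ]
  [ 0  1     0  |  -1 ]
  [ 0  0  -1/2  |   1 ]
Multiply ρ3 by -2.
  [ 1  0  1/2  |   1 ]
  [ 0  1    0  |  -1 ]
  [ 0  0    1  |  -2 ]
Subtract 1/2 times ρ3 from ρ1.
  [ 1  0  0  |   2 ]
  [ 0  1  0  |  -1 ]
  [ 0  0  1  |  -2 ]
Reading off the last column: u = 2, v = -1, w = -2.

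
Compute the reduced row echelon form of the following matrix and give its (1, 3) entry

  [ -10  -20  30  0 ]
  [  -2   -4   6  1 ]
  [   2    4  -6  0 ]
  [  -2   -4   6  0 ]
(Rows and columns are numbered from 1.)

-3

r1 → -1/10·r1
r2 → r2 + 2·r1
r3 → r3 − 2·r1
r4 → r4 + 2·r1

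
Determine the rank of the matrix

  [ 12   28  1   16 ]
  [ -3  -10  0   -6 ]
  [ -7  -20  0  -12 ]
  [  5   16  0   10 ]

rank = 4

Multiply r1 by 1/12.
  [  1  7/3  1/12  4/3 ]
  [ -3  -10     0   -6 ]
  [ -7  -20     0  -12 ]
  [  5   16     0   10 ]
Add 3 times r1 to r2.
  [  1  7/3  1/12  4/3 ]
  [  0   -3   1/4   -2 ]
  [ -7  -20     0  -12 ]
  [  5   16     0   10 ]
Add 7 times r1 to r3.
  [ 1    7/3  1/12   4/3 ]
  [ 0     -3   1/4    -2 ]
  [ 0  -11/3  7/12  -8/3 ]
  [ 5     16     0    10 ]
Subtract 5 times r1 from r4.
  [ 1    7/3   1/12   4/3 ]
  [ 0     -3    1/4    -2 ]
  [ 0  -11/3   7/12  -8/3 ]
  [ 0   13/3  -5/12  10/3 ]
Multiply r2 by -1/3.
  [ 1    7/3   1/12   4/3 ]
  [ 0      1  -1/12   2/3 ]
  [ 0  -11/3   7/12  -8/3 ]
  [ 0   13/3  -5/12  10/3 ]
Add 11/3 times r2 to r3.
  [ 1   7/3   1/12   4/3 ]
  [ 0     1  -1/12   2/3 ]
  [ 0     0   5/18  -2/9 ]
  [ 0  13/3  -5/12  10/3 ]
Subtract 13/3 times r2 from r4.
  [ 1  7/3   1/12   4/3 ]
  [ 0    1  -1/12   2/3 ]
  [ 0    0   5/18  -2/9 ]
  [ 0    0  -1/18   4/9 ]
Multiply r3 by 18/5.
  [ 1  7/3   1/12   4/3 ]
  [ 0    1  -1/12   2/3 ]
  [ 0    0      1  -4/5 ]
  [ 0    0  -1/18   4/9 ]
Add 1/18 times r3 to r4.
  [ 1  7/3   1/12   4/3 ]
  [ 0    1  -1/12   2/3 ]
  [ 0    0      1  -4/5 ]
  [ 0    0      0   2/5 ]
Multiply r4 by 5/2.
  [ 1  7/3   1/12   4/3 ]
  [ 0    1  -1/12   2/3 ]
  [ 0    0      1  -4/5 ]
  [ 0    0      0     1 ]
Add 4/5 times r4 to r3.
  [ 1  7/3   1/12  4/3 ]
  [ 0    1  -1/12  2/3 ]
  [ 0    0      1    0 ]
  [ 0    0      0    1 ]
Subtract 2/3 times r4 from r2.
  [ 1  7/3   1/12  4/3 ]
  [ 0    1  -1/12    0 ]
  [ 0    0      1    0 ]
  [ 0    0      0    1 ]
Subtract 4/3 times r4 from r1.
  [ 1  7/3   1/12  0 ]
  [ 0    1  -1/12  0 ]
  [ 0    0      1  0 ]
  [ 0    0      0  1 ]
Add 1/12 times r3 to r2.
  [ 1  7/3  1/12  0 ]
  [ 0    1     0  0 ]
  [ 0    0     1  0 ]
  [ 0    0     0  1 ]
Subtract 1/12 times r3 from r1.
  [ 1  7/3  0  0 ]
  [ 0    1  0  0 ]
  [ 0    0  1  0 ]
  [ 0    0  0  1 ]
Subtract 7/3 times r2 from r1.
  [ 1  0  0  0 ]
  [ 0  1  0  0 ]
  [ 0  0  1  0 ]
  [ 0  0  0  1 ]
The reduced form has 4 nonzero rows.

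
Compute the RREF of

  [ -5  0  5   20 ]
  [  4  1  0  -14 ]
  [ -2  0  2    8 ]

R1 → -1/5·R1
R2 → R2 − 4·R1
R3 → R3 + 2·R1

[[1, 0, -1, -4], [0, 1, 4, 2], [0, 0, 0, 0]]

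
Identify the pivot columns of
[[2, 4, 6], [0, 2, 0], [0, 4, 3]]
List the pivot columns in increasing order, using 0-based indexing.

Multiply ρ1 by 1/2.
  [ 1  2  3 ]
  [ 0  2  0 ]
  [ 0  4  3 ]
Multiply ρ2 by 1/2.
  [ 1  2  3 ]
  [ 0  1  0 ]
  [ 0  4  3 ]
Subtract 4 times ρ2 from ρ3.
  [ 1  2  3 ]
  [ 0  1  0 ]
  [ 0  0  3 ]
Multiply ρ3 by 1/3.
  [ 1  2  3 ]
  [ 0  1  0 ]
  [ 0  0  1 ]
Subtract 3 times ρ3 from ρ1.
  [ 1  2  0 ]
  [ 0  1  0 ]
  [ 0  0  1 ]
Subtract 2 times ρ2 from ρ1.
  [ 1  0  0 ]
  [ 0  1  0 ]
  [ 0  0  1 ]
Pivot columns are the columns containing a leading 1.

0, 1, 2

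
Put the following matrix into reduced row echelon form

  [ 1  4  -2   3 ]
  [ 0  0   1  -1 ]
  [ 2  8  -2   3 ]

[[1, 4, 0, 0], [0, 0, 1, 0], [0, 0, 0, 1]]

R3 := R3 − 2·R1
  [ 1  4  -2   3 ]
  [ 0  0   1  -1 ]
  [ 0  0   2  -3 ]
R3 := R3 − 2·R2
  [ 1  4  -2   3 ]
  [ 0  0   1  -1 ]
  [ 0  0   0  -1 ]
R3 := -1·R3
  [ 1  4  -2   3 ]
  [ 0  0   1  -1 ]
  [ 0  0   0   1 ]
R2 := R2 + R3
  [ 1  4  -2  3 ]
  [ 0  0   1  0 ]
  [ 0  0   0  1 ]
R1 := R1 − 3·R3
  [ 1  4  -2  0 ]
  [ 0  0   1  0 ]
  [ 0  0   0  1 ]
R1 := R1 + 2·R2
  [ 1  4  0  0 ]
  [ 0  0  1  0 ]
  [ 0  0  0  1 ]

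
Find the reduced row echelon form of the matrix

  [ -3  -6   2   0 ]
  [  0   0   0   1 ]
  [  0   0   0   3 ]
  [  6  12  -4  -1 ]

r1 -> -1/3·r1
  [ 1   2  -2/3   0 ]
  [ 0   0     0   1 ]
  [ 0   0     0   3 ]
  [ 6  12    -4  -1 ]
r4 -> r4 − 6·r1
  [ 1  2  -2/3   0 ]
  [ 0  0     0   1 ]
  [ 0  0     0   3 ]
  [ 0  0     0  -1 ]
r3 -> r3 − 3·r2
  [ 1  2  -2/3   0 ]
  [ 0  0     0   1 ]
  [ 0  0     0   0 ]
  [ 0  0     0  -1 ]
r4 -> r4 + r2
  [ 1  2  -2/3  0 ]
  [ 0  0     0  1 ]
  [ 0  0     0  0 ]
  [ 0  0     0  0 ]

[[1, 2, -2/3, 0], [0, 0, 0, 1], [0, 0, 0, 0], [0, 0, 0, 0]]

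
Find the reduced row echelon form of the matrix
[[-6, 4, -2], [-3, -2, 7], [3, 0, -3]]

[[1, 0, -1], [0, 1, -2], [0, 0, 0]]

R1 → -1/6·R1
  [  1  -2/3  1/3 ]
  [ -3    -2    7 ]
  [  3     0   -3 ]
R2 → R2 + 3·R1
  [ 1  -2/3  1/3 ]
  [ 0    -4    8 ]
  [ 3     0   -3 ]
R3 → R3 − 3·R1
  [ 1  -2/3  1/3 ]
  [ 0    -4    8 ]
  [ 0     2   -4 ]
R2 → -1/4·R2
  [ 1  -2/3  1/3 ]
  [ 0     1   -2 ]
  [ 0     2   -4 ]
R3 → R3 − 2·R2
  [ 1  -2/3  1/3 ]
  [ 0     1   -2 ]
  [ 0     0    0 ]
R1 → R1 + 2/3·R2
  [ 1  0  -1 ]
  [ 0  1  -2 ]
  [ 0  0   0 ]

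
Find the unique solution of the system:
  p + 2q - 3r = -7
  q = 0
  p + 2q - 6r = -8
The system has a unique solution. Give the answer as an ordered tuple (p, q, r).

Form the augmented matrix and row-reduce:
  [ 1  2  -3  |  -7 ]
  [ 0  1   0  |   0 ]
  [ 1  2  -6  |  -8 ]
Subtract R1 from R3.
  [ 1  2  -3  |  -7 ]
  [ 0  1   0  |   0 ]
  [ 0  0  -3  |  -1 ]
Multiply R3 by -1/3.
  [ 1  2  -3  |   -7 ]
  [ 0  1   0  |    0 ]
  [ 0  0   1  |  1/3 ]
Add 3 times R3 to R1.
  [ 1  2  0  |   -6 ]
  [ 0  1  0  |    0 ]
  [ 0  0  1  |  1/3 ]
Subtract 2 times R2 from R1.
  [ 1  0  0  |   -6 ]
  [ 0  1  0  |    0 ]
  [ 0  0  1  |  1/3 ]
Reading off the last column: p = -6, q = 0, r = 1/3.

(-6, 0, 1/3)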